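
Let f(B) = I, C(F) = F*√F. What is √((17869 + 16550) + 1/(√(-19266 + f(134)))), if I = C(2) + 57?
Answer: √(-I + 34419*√(19209 - 2*√2))/(19209 - 2*√2)^(¼) ≈ 185.52 - 1.9447e-5*I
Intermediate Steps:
C(F) = F^(3/2)
I = 57 + 2*√2 (I = 2^(3/2) + 57 = 2*√2 + 57 = 57 + 2*√2 ≈ 59.828)
f(B) = 57 + 2*√2
√((17869 + 16550) + 1/(√(-19266 + f(134)))) = √((17869 + 16550) + 1/(√(-19266 + (57 + 2*√2)))) = √(34419 + 1/(√(-19209 + 2*√2))) = √(34419 + (-19209 + 2*√2)^(-½))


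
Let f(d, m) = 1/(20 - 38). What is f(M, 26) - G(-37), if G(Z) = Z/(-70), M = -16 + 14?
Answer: -184/315 ≈ -0.58413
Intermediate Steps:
M = -2
f(d, m) = -1/18 (f(d, m) = 1/(-18) = -1/18)
G(Z) = -Z/70 (G(Z) = Z*(-1/70) = -Z/70)
f(M, 26) - G(-37) = -1/18 - (-1)*(-37)/70 = -1/18 - 1*37/70 = -1/18 - 37/70 = -184/315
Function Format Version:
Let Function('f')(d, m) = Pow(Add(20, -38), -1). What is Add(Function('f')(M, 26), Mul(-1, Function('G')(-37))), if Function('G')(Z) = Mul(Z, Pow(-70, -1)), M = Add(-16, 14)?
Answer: Rational(-184, 315) ≈ -0.58413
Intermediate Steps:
M = -2
Function('f')(d, m) = Rational(-1, 18) (Function('f')(d, m) = Pow(-18, -1) = Rational(-1, 18))
Function('G')(Z) = Mul(Rational(-1, 70), Z) (Function('G')(Z) = Mul(Z, Rational(-1, 70)) = Mul(Rational(-1, 70), Z))
Add(Function('f')(M, 26), Mul(-1, Function('G')(-37))) = Add(Rational(-1, 18), Mul(-1, Mul(Rational(-1, 70), -37))) = Add(Rational(-1, 18), Mul(-1, Rational(37, 70))) = Add(Rational(-1, 18), Rational(-37, 70)) = Rational(-184, 315)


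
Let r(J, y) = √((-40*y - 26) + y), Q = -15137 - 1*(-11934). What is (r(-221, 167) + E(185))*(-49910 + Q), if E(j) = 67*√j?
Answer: -3558571*√185 - 53113*I*√6539 ≈ -4.8402e+7 - 4.2949e+6*I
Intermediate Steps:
Q = -3203 (Q = -15137 + 11934 = -3203)
r(J, y) = √(-26 - 39*y) (r(J, y) = √((-26 - 40*y) + y) = √(-26 - 39*y))
(r(-221, 167) + E(185))*(-49910 + Q) = (√(-26 - 39*167) + 67*√185)*(-49910 - 3203) = (√(-26 - 6513) + 67*√185)*(-53113) = (√(-6539) + 67*√185)*(-53113) = (I*√6539 + 67*√185)*(-53113) = (67*√185 + I*√6539)*(-53113) = -3558571*√185 - 53113*I*√6539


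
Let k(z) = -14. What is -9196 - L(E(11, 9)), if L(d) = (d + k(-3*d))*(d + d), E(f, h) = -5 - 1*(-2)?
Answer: -9298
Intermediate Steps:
E(f, h) = -3 (E(f, h) = -5 + 2 = -3)
L(d) = 2*d*(-14 + d) (L(d) = (d - 14)*(d + d) = (-14 + d)*(2*d) = 2*d*(-14 + d))
-9196 - L(E(11, 9)) = -9196 - 2*(-3)*(-14 - 3) = -9196 - 2*(-3)*(-17) = -9196 - 1*102 = -9196 - 102 = -9298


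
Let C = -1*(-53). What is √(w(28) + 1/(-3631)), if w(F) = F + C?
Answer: √1067913410/3631 ≈ 9.0000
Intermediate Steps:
C = 53
w(F) = 53 + F (w(F) = F + 53 = 53 + F)
√(w(28) + 1/(-3631)) = √((53 + 28) + 1/(-3631)) = √(81 - 1/3631) = √(294110/3631) = √1067913410/3631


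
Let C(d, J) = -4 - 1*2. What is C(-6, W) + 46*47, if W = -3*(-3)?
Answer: 2156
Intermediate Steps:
W = 9
C(d, J) = -6 (C(d, J) = -4 - 2 = -6)
C(-6, W) + 46*47 = -6 + 46*47 = -6 + 2162 = 2156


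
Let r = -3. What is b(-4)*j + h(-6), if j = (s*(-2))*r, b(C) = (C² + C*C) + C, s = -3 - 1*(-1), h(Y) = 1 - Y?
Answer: -329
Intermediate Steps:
s = -2 (s = -3 + 1 = -2)
b(C) = C + 2*C² (b(C) = (C² + C²) + C = 2*C² + C = C + 2*C²)
j = -12 (j = -2*(-2)*(-3) = 4*(-3) = -12)
b(-4)*j + h(-6) = -4*(1 + 2*(-4))*(-12) + (1 - 1*(-6)) = -4*(1 - 8)*(-12) + (1 + 6) = -4*(-7)*(-12) + 7 = 28*(-12) + 7 = -336 + 7 = -329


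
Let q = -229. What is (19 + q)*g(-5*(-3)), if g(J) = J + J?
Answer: -6300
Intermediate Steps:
g(J) = 2*J
(19 + q)*g(-5*(-3)) = (19 - 229)*(2*(-5*(-3))) = -420*15 = -210*30 = -6300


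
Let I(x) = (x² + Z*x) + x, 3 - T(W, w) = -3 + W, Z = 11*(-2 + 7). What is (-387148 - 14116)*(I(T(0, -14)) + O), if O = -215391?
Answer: 86279384016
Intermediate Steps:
Z = 55 (Z = 11*5 = 55)
T(W, w) = 6 - W (T(W, w) = 3 - (-3 + W) = 3 + (3 - W) = 6 - W)
I(x) = x² + 56*x (I(x) = (x² + 55*x) + x = x² + 56*x)
(-387148 - 14116)*(I(T(0, -14)) + O) = (-387148 - 14116)*((6 - 1*0)*(56 + (6 - 1*0)) - 215391) = -401264*((6 + 0)*(56 + (6 + 0)) - 215391) = -401264*(6*(56 + 6) - 215391) = -401264*(6*62 - 215391) = -401264*(372 - 215391) = -401264*(-215019) = 86279384016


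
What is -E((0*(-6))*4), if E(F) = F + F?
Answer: 0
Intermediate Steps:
E(F) = 2*F
-E((0*(-6))*4) = -2*(0*(-6))*4 = -2*0*4 = -2*0 = -1*0 = 0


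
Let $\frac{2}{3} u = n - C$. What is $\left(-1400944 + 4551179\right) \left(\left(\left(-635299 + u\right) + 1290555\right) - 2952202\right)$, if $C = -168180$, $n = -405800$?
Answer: $-8358757943360$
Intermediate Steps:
$u = -356430$ ($u = \frac{3 \left(-405800 - -168180\right)}{2} = \frac{3 \left(-405800 + 168180\right)}{2} = \frac{3}{2} \left(-237620\right) = -356430$)
$\left(-1400944 + 4551179\right) \left(\left(\left(-635299 + u\right) + 1290555\right) - 2952202\right) = \left(-1400944 + 4551179\right) \left(\left(\left(-635299 - 356430\right) + 1290555\right) - 2952202\right) = 3150235 \left(\left(-991729 + 1290555\right) - 2952202\right) = 3150235 \left(298826 - 2952202\right) = 3150235 \left(-2653376\right) = -8358757943360$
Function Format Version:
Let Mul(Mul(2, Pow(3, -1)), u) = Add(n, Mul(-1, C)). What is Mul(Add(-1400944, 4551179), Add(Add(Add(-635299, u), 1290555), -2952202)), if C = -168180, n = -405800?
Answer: -8358757943360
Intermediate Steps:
u = -356430 (u = Mul(Rational(3, 2), Add(-405800, Mul(-1, -168180))) = Mul(Rational(3, 2), Add(-405800, 168180)) = Mul(Rational(3, 2), -237620) = -356430)
Mul(Add(-1400944, 4551179), Add(Add(Add(-635299, u), 1290555), -2952202)) = Mul(Add(-1400944, 4551179), Add(Add(Add(-635299, -356430), 1290555), -2952202)) = Mul(3150235, Add(Add(-991729, 1290555), -2952202)) = Mul(3150235, Add(298826, -2952202)) = Mul(3150235, -2653376) = -8358757943360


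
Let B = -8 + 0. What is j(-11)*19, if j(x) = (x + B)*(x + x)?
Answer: 7942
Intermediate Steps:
B = -8
j(x) = 2*x*(-8 + x) (j(x) = (x - 8)*(x + x) = (-8 + x)*(2*x) = 2*x*(-8 + x))
j(-11)*19 = (2*(-11)*(-8 - 11))*19 = (2*(-11)*(-19))*19 = 418*19 = 7942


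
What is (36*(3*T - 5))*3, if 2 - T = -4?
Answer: 1404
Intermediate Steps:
T = 6 (T = 2 - 1*(-4) = 2 + 4 = 6)
(36*(3*T - 5))*3 = (36*(3*6 - 5))*3 = (36*(18 - 5))*3 = (36*13)*3 = 468*3 = 1404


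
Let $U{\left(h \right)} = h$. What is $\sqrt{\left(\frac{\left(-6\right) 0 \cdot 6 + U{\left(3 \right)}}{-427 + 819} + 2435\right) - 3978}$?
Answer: $\frac{i \sqrt{1209706}}{28} \approx 39.281 i$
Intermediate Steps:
$\sqrt{\left(\frac{\left(-6\right) 0 \cdot 6 + U{\left(3 \right)}}{-427 + 819} + 2435\right) - 3978} = \sqrt{\left(\frac{\left(-6\right) 0 \cdot 6 + 3}{-427 + 819} + 2435\right) - 3978} = \sqrt{\left(\frac{0 \cdot 6 + 3}{392} + 2435\right) - 3978} = \sqrt{\left(\left(0 + 3\right) \frac{1}{392} + 2435\right) - 3978} = \sqrt{\left(3 \cdot \frac{1}{392} + 2435\right) - 3978} = \sqrt{\left(\frac{3}{392} + 2435\right) - 3978} = \sqrt{\frac{954523}{392} - 3978} = \sqrt{- \frac{604853}{392}} = \frac{i \sqrt{1209706}}{28}$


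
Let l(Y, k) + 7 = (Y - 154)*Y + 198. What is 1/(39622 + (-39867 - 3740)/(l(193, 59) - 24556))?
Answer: 16838/667198843 ≈ 2.5237e-5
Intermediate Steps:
l(Y, k) = 191 + Y*(-154 + Y) (l(Y, k) = -7 + ((Y - 154)*Y + 198) = -7 + ((-154 + Y)*Y + 198) = -7 + (Y*(-154 + Y) + 198) = -7 + (198 + Y*(-154 + Y)) = 191 + Y*(-154 + Y))
1/(39622 + (-39867 - 3740)/(l(193, 59) - 24556)) = 1/(39622 + (-39867 - 3740)/((191 + 193**2 - 154*193) - 24556)) = 1/(39622 - 43607/((191 + 37249 - 29722) - 24556)) = 1/(39622 - 43607/(7718 - 24556)) = 1/(39622 - 43607/(-16838)) = 1/(39622 - 43607*(-1/16838)) = 1/(39622 + 43607/16838) = 1/(667198843/16838) = 16838/667198843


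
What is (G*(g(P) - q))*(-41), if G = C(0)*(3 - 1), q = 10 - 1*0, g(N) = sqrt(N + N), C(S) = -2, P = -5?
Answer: -1640 + 164*I*sqrt(10) ≈ -1640.0 + 518.61*I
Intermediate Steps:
g(N) = sqrt(2)*sqrt(N) (g(N) = sqrt(2*N) = sqrt(2)*sqrt(N))
q = 10 (q = 10 + 0 = 10)
G = -4 (G = -2*(3 - 1) = -2*2 = -4)
(G*(g(P) - q))*(-41) = -4*(sqrt(2)*sqrt(-5) - 1*10)*(-41) = -4*(sqrt(2)*(I*sqrt(5)) - 10)*(-41) = -4*(I*sqrt(10) - 10)*(-41) = -4*(-10 + I*sqrt(10))*(-41) = (40 - 4*I*sqrt(10))*(-41) = -1640 + 164*I*sqrt(10)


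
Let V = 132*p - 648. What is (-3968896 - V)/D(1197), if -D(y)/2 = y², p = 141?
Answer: 1993430/1432809 ≈ 1.3913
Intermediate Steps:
V = 17964 (V = 132*141 - 648 = 18612 - 648 = 17964)
D(y) = -2*y²
(-3968896 - V)/D(1197) = (-3968896 - 1*17964)/((-2*1197²)) = (-3968896 - 17964)/((-2*1432809)) = -3986860/(-2865618) = -3986860*(-1/2865618) = 1993430/1432809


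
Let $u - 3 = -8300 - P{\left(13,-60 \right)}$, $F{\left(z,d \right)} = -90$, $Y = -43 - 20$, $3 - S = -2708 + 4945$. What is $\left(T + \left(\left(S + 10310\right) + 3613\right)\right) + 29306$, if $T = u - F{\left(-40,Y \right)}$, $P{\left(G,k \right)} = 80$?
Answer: $32708$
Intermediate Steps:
$S = -2234$ ($S = 3 - \left(-2708 + 4945\right) = 3 - 2237 = -2234$)
$Y = -63$ ($Y = -43 - 20 = -63$)
$u = -8377$ ($u = 3 - 8380 = -8377$)
$T = -8287$ ($T = -8377 - -90 = -8377 + 90 = -8287$)
$\left(T + \left(\left(S + 10310\right) + 3613\right)\right) + 29306 = \left(-8287 + \left(\left(-2234 + 10310\right) + 3613\right)\right) + 29306 = \left(-8287 + \left(8076 + 3613\right)\right) + 29306 = \left(-8287 + 11689\right) + 29306 = 3402 + 29306 = 32708$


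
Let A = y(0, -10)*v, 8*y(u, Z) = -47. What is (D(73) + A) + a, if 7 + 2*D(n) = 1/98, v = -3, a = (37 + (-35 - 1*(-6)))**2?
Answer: 30627/392 ≈ 78.130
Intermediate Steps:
y(u, Z) = -47/8 (y(u, Z) = (1/8)*(-47) = -47/8)
a = 64 (a = (37 + (-35 + 6))**2 = (37 - 29)**2 = 8**2 = 64)
D(n) = -685/196 (D(n) = -7/2 + (1/2)/98 = -7/2 + (1/2)*(1/98) = -7/2 + 1/196 = -685/196)
A = 141/8 (A = -47/8*(-3) = 141/8 ≈ 17.625)
(D(73) + A) + a = (-685/196 + 141/8) + 64 = 5539/392 + 64 = 30627/392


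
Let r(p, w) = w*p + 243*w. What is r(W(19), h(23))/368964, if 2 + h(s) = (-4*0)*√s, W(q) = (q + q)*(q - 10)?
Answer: -65/20498 ≈ -0.0031710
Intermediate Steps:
W(q) = 2*q*(-10 + q) (W(q) = (2*q)*(-10 + q) = 2*q*(-10 + q))
h(s) = -2 (h(s) = -2 + (-4*0)*√s = -2 + 0*√s = -2 + 0 = -2)
r(p, w) = 243*w + p*w (r(p, w) = p*w + 243*w = 243*w + p*w)
r(W(19), h(23))/368964 = -2*(243 + 2*19*(-10 + 19))/368964 = -2*(243 + 2*19*9)*(1/368964) = -2*(243 + 342)*(1/368964) = -2*585*(1/368964) = -1170*1/368964 = -65/20498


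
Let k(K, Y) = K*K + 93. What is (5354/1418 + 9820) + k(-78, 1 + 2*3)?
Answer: 11344550/709 ≈ 16001.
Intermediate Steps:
k(K, Y) = 93 + K**2 (k(K, Y) = K**2 + 93 = 93 + K**2)
(5354/1418 + 9820) + k(-78, 1 + 2*3) = (5354/1418 + 9820) + (93 + (-78)**2) = (5354*(1/1418) + 9820) + (93 + 6084) = (2677/709 + 9820) + 6177 = 6965057/709 + 6177 = 11344550/709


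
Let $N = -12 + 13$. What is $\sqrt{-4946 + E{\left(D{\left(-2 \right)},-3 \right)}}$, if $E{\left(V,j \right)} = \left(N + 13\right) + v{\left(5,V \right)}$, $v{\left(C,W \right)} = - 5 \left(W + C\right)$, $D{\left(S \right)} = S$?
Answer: $i \sqrt{4947} \approx 70.335 i$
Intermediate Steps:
$N = 1$
$v{\left(C,W \right)} = - 5 C - 5 W$ ($v{\left(C,W \right)} = - 5 \left(C + W\right) = - 5 C - 5 W$)
$E{\left(V,j \right)} = -11 - 5 V$ ($E{\left(V,j \right)} = \left(1 + 13\right) - \left(25 + 5 V\right) = 14 - \left(25 + 5 V\right) = -11 - 5 V$)
$\sqrt{-4946 + E{\left(D{\left(-2 \right)},-3 \right)}} = \sqrt{-4946 - 1} = \sqrt{-4947} = i \sqrt{4947}$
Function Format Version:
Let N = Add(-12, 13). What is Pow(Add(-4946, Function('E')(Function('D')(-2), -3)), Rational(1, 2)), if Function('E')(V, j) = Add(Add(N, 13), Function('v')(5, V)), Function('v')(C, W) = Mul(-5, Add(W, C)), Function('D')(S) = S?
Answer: Mul(I, Pow(4947, Rational(1, 2))) ≈ Mul(70.335, I)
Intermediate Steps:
N = 1
Function('v')(C, W) = Add(Mul(-5, C), Mul(-5, W)) (Function('v')(C, W) = Mul(-5, Add(C, W)) = Add(Mul(-5, C), Mul(-5, W)))
Function('E')(V, j) = Add(-11, Mul(-5, V)) (Function('E')(V, j) = Add(Add(1, 13), Add(Mul(-5, 5), Mul(-5, V))) = Add(14, Add(-25, Mul(-5, V))) = Add(-11, Mul(-5, V)))
Pow(Add(-4946, Function('E')(Function('D')(-2), -3)), Rational(1, 2)) = Pow(Add(-4946, Add(-11, Mul(-5, -2))), Rational(1, 2)) = Pow(Add(-4946, Add(-11, 10)), Rational(1, 2)) = Pow(Add(-4946, -1), Rational(1, 2)) = Pow(-4947, Rational(1, 2)) = Mul(I, Pow(4947, Rational(1, 2)))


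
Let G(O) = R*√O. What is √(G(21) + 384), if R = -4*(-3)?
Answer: 2*√(96 + 3*√21) ≈ 20.952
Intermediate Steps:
R = 12
G(O) = 12*√O
√(G(21) + 384) = √(12*√21 + 384) = √(384 + 12*√21)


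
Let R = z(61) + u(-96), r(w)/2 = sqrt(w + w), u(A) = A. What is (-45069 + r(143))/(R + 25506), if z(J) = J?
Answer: -45069/25471 + 2*sqrt(286)/25471 ≈ -1.7681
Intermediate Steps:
r(w) = 2*sqrt(2)*sqrt(w) (r(w) = 2*sqrt(w + w) = 2*sqrt(2*w) = 2*(sqrt(2)*sqrt(w)) = 2*sqrt(2)*sqrt(w))
R = -35 (R = 61 - 96 = -35)
(-45069 + r(143))/(R + 25506) = (-45069 + 2*sqrt(2)*sqrt(143))/(-35 + 25506) = (-45069 + 2*sqrt(286))/25471 = (-45069 + 2*sqrt(286))*(1/25471) = -45069/25471 + 2*sqrt(286)/25471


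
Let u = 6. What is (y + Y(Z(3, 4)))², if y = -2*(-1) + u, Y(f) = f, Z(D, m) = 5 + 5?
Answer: 324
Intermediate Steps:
Z(D, m) = 10
y = 8 (y = -2*(-1) + 6 = 2 + 6 = 8)
(y + Y(Z(3, 4)))² = (8 + 10)² = 18² = 324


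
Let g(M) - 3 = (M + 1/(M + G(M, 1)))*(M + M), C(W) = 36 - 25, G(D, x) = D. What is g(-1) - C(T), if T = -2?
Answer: -5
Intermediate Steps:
C(W) = 11
g(M) = 3 + 2*M*(M + 1/(2*M)) (g(M) = 3 + (M + 1/(M + M))*(M + M) = 3 + (M + 1/(2*M))*(2*M) = 3 + 2*M*(M + 1/(2*M)))
g(-1) - C(T) = (4 + 2*(-1)**2) - 1*11 = (4 + 2*1) - 11 = (4 + 2) - 11 = 6 - 11 = -5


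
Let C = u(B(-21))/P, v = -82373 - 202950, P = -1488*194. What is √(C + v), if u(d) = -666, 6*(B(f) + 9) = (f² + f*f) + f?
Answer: I*√41278472415455/12028 ≈ 534.16*I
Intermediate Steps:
P = -288672
B(f) = -9 + f²/3 + f/6 (B(f) = -9 + ((f² + f*f) + f)/6 = -9 + ((f² + f²) + f)/6 = -9 + (2*f² + f)/6 = -9 + (f + 2*f²)/6 = -9 + (f²/3 + f/6) = -9 + f²/3 + f/6)
v = -285323
C = 111/48112 (C = -666/(-288672) = -666*(-1/288672) = 111/48112 ≈ 0.0023071)
√(C + v) = √(111/48112 - 285323) = √(-13727460065/48112) = I*√41278472415455/12028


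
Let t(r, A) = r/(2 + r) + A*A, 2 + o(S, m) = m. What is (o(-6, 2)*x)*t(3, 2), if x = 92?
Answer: 0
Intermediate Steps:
o(S, m) = -2 + m
t(r, A) = A² + r/(2 + r) (t(r, A) = r/(2 + r) + A² = A² + r/(2 + r))
(o(-6, 2)*x)*t(3, 2) = ((-2 + 2)*92)*((3 + 2*2² + 3*2²)/(2 + 3)) = (0*92)*((3 + 2*4 + 3*4)/5) = 0*((3 + 8 + 12)/5) = 0*((⅕)*23) = 0*(23/5) = 0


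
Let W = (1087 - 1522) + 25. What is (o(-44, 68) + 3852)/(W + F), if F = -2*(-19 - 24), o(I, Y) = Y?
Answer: -980/81 ≈ -12.099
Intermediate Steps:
W = -410 (W = -435 + 25 = -410)
F = 86 (F = -2*(-43) = 86)
(o(-44, 68) + 3852)/(W + F) = (68 + 3852)/(-410 + 86) = 3920/(-324) = 3920*(-1/324) = -980/81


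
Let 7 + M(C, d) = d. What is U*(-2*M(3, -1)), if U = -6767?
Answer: -108272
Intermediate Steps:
M(C, d) = -7 + d
U*(-2*M(3, -1)) = -(-13534)*(-7 - 1) = -(-13534)*(-8) = -6767*16 = -108272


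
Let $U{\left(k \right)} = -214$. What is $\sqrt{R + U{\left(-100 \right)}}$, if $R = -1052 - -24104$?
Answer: $\sqrt{22838} \approx 151.12$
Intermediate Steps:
$R = 23052$ ($R = -1052 + 24104 = 23052$)
$\sqrt{R + U{\left(-100 \right)}} = \sqrt{23052 - 214} = \sqrt{22838}$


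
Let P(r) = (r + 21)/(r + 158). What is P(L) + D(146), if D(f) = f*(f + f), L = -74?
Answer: 3581035/84 ≈ 42631.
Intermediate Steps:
P(r) = (21 + r)/(158 + r)
D(f) = 2*f² (D(f) = f*(2*f) = 2*f²)
P(L) + D(146) = (21 - 74)/(158 - 74) + 2*146² = -53/84 + 2*21316 = (1/84)*(-53) + 42632 = -53/84 + 42632 = 3581035/84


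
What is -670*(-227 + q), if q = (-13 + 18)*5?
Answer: 135340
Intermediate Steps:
q = 25 (q = 5*5 = 25)
-670*(-227 + q) = -670*(-227 + 25) = -670*(-202) = 135340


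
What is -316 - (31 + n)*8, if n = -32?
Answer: -308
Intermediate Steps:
-316 - (31 + n)*8 = -316 - (31 - 32)*8 = -316 - (-1)*8 = -316 - 1*(-8) = -316 + 8 = -308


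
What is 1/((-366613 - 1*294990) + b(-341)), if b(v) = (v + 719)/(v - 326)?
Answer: -667/441289579 ≈ -1.5115e-6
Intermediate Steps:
b(v) = (719 + v)/(-326 + v)
1/((-366613 - 1*294990) + b(-341)) = 1/((-366613 - 1*294990) + (719 - 341)/(-326 - 341)) = 1/((-366613 - 294990) + 378/(-667)) = 1/(-661603 - 1/667*378) = 1/(-661603 - 378/667) = 1/(-441289579/667) = -667/441289579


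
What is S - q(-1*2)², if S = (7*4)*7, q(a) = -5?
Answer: 171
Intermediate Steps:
S = 196 (S = 28*7 = 196)
S - q(-1*2)² = 196 - 1*(-5)² = 196 - 1*25 = 196 - 25 = 171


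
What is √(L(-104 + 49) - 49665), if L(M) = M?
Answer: 2*I*√12430 ≈ 222.98*I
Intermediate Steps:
√(L(-104 + 49) - 49665) = √((-104 + 49) - 49665) = √(-55 - 49665) = √(-49720) = 2*I*√12430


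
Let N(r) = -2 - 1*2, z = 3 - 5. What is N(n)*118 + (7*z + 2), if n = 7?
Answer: -484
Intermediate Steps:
z = -2
N(r) = -4 (N(r) = -2 - 2 = -4)
N(n)*118 + (7*z + 2) = -4*118 + (7*(-2) + 2) = -472 + (-14 + 2) = -472 - 12 = -484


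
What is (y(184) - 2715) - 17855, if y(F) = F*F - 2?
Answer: 13284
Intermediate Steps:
y(F) = -2 + F² (y(F) = F² - 2 = -2 + F²)
(y(184) - 2715) - 17855 = ((-2 + 184²) - 2715) - 17855 = ((-2 + 33856) - 2715) - 17855 = (33854 - 2715) - 17855 = 31139 - 17855 = 13284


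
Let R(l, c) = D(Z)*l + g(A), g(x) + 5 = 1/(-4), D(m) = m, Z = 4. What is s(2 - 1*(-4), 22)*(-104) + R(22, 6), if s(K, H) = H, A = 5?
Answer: -8821/4 ≈ -2205.3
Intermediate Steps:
g(x) = -21/4 (g(x) = -5 + 1/(-4) = -5 - 1/4 = -21/4)
R(l, c) = -21/4 + 4*l (R(l, c) = 4*l - 21/4 = -21/4 + 4*l)
s(2 - 1*(-4), 22)*(-104) + R(22, 6) = 22*(-104) + (-21/4 + 4*22) = -2288 + (-21/4 + 88) = -2288 + 331/4 = -8821/4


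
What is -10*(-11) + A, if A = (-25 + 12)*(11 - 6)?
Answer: 45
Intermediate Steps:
A = -65 (A = -13*5 = -65)
-10*(-11) + A = -10*(-11) - 65 = 110 - 65 = 45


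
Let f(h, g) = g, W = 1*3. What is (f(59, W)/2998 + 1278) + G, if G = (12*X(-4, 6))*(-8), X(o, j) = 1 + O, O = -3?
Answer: 4407063/2998 ≈ 1470.0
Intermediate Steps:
W = 3
X(o, j) = -2 (X(o, j) = 1 - 3 = -2)
G = 192 (G = (12*(-2))*(-8) = -24*(-8) = 192)
(f(59, W)/2998 + 1278) + G = (3/2998 + 1278) + 192 = 3831447/2998 + 192 = 4407063/2998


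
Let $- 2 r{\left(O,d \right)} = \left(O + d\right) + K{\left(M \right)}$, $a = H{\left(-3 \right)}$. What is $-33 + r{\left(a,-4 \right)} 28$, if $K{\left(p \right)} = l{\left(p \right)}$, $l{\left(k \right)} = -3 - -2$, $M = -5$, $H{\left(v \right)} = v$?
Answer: $79$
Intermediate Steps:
$l{\left(k \right)} = -1$ ($l{\left(k \right)} = -3 + 2 = -1$)
$a = -3$
$K{\left(p \right)} = -1$
$r{\left(O,d \right)} = \frac{1}{2} - \frac{O}{2} - \frac{d}{2}$ ($r{\left(O,d \right)} = - \frac{\left(O + d\right) - 1}{2} = - \frac{-1 + O + d}{2} = \frac{1}{2} - \frac{O}{2} - \frac{d}{2}$)
$-33 + r{\left(a,-4 \right)} 28 = -33 + \left(\frac{1}{2} - - \frac{3}{2} - -2\right) 28 = -33 + \left(\frac{1}{2} + \frac{3}{2} + 2\right) 28 = -33 + 4 \cdot 28 = -33 + 112 = 79$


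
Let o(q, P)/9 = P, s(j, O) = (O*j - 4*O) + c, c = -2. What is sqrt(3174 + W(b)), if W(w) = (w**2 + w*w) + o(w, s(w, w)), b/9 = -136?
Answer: 2*sqrt(4131789) ≈ 4065.4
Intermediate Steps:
b = -1224 (b = 9*(-136) = -1224)
s(j, O) = -2 - 4*O + O*j (s(j, O) = (O*j - 4*O) - 2 = (-4*O + O*j) - 2 = -2 - 4*O + O*j)
o(q, P) = 9*P
W(w) = -18 - 36*w + 11*w**2 (W(w) = (w**2 + w*w) + 9*(-2 - 4*w + w*w) = (w**2 + w**2) + 9*(-2 - 4*w + w**2) = 2*w**2 + 9*(-2 + w**2 - 4*w) = 2*w**2 + (-18 - 36*w + 9*w**2) = -18 - 36*w + 11*w**2)
sqrt(3174 + W(b)) = sqrt(3174 + (-18 - 36*(-1224) + 11*(-1224)**2)) = sqrt(3174 + (-18 + 44064 + 11*1498176)) = sqrt(3174 + (-18 + 44064 + 16479936)) = sqrt(3174 + 16523982) = sqrt(16527156) = 2*sqrt(4131789)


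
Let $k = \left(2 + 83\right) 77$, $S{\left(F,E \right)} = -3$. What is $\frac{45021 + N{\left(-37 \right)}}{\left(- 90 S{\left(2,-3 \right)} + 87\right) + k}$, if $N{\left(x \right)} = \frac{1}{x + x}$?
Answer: $\frac{3331553}{510748} \approx 6.5229$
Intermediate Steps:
$k = 6545$ ($k = 85 \cdot 77 = 6545$)
$N{\left(x \right)} = \frac{1}{2 x}$
$\frac{45021 + N{\left(-37 \right)}}{\left(- 90 S{\left(2,-3 \right)} + 87\right) + k} = \frac{45021 + \frac{1}{2 \left(-37\right)}}{\left(\left(-90\right) \left(-3\right) + 87\right) + 6545} = \frac{45021 + \frac{1}{2} \left(- \frac{1}{37}\right)}{\left(270 + 87\right) + 6545} = \frac{45021 - \frac{1}{74}}{357 + 6545} = \frac{3331553}{74 \cdot 6902} = \frac{3331553}{74} \cdot \frac{1}{6902} = \frac{3331553}{510748}$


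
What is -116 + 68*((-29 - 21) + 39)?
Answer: -864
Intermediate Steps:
-116 + 68*((-29 - 21) + 39) = -116 + 68*(-50 + 39) = -116 + 68*(-11) = -116 - 748 = -864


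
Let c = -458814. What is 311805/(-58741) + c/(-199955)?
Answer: -35395775601/11745556655 ≈ -3.0135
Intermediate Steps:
311805/(-58741) + c/(-199955) = 311805/(-58741) - 458814/(-199955) = 311805*(-1/58741) - 458814*(-1/199955) = -311805/58741 + 458814/199955 = -35395775601/11745556655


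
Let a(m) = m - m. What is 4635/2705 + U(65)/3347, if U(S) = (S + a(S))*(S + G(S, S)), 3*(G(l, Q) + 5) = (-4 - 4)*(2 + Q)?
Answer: -3210733/5432181 ≈ -0.59106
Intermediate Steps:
a(m) = 0
G(l, Q) = -31/3 - 8*Q/3 (G(l, Q) = -5 + ((-4 - 4)*(2 + Q))/3 = -5 + (-8*(2 + Q))/3 = -5 + (-16 - 8*Q)/3 = -5 + (-16/3 - 8*Q/3) = -31/3 - 8*Q/3)
U(S) = S*(-31/3 - 5*S/3) (U(S) = (S + 0)*(S + (-31/3 - 8*S/3)) = S*(-31/3 - 5*S/3))
4635/2705 + U(65)/3347 = 4635/2705 + ((⅓)*65*(-31 - 5*65))/3347 = 4635*(1/2705) + ((⅓)*65*(-31 - 325))*(1/3347) = 927/541 + ((⅓)*65*(-356))*(1/3347) = 927/541 - 23140/3*1/3347 = 927/541 - 23140/10041 = -3210733/5432181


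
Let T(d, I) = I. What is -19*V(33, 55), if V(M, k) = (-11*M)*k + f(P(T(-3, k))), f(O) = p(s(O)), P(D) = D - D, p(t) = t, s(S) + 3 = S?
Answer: 379392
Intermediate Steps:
s(S) = -3 + S
P(D) = 0
f(O) = -3 + O
V(M, k) = -3 - 11*M*k (V(M, k) = (-11*M)*k + (-3 + 0) = -11*M*k - 3 = -3 - 11*M*k)
-19*V(33, 55) = -19*(-3 - 11*33*55) = -19*(-3 - 19965) = -19*(-19968) = 379392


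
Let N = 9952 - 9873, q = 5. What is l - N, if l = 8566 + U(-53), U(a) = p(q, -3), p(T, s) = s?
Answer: 8484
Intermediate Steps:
U(a) = -3
N = 79
l = 8563 (l = 8566 - 3 = 8563)
l - N = 8563 - 1*79 = 8563 - 79 = 8484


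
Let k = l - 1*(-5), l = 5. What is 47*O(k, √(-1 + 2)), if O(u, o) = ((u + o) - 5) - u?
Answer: -188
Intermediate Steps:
k = 10 (k = 5 - 1*(-5) = 5 + 5 = 10)
O(u, o) = -5 + o (O(u, o) = ((o + u) - 5) - u = (-5 + o + u) - u = -5 + o)
47*O(k, √(-1 + 2)) = 47*(-5 + √(-1 + 2)) = 47*(-5 + √1) = 47*(-5 + 1) = 47*(-4) = -188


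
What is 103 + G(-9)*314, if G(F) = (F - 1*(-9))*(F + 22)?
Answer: 103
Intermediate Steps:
G(F) = (9 + F)*(22 + F) (G(F) = (F + 9)*(22 + F) = (9 + F)*(22 + F))
103 + G(-9)*314 = 103 + (198 + (-9)² + 31*(-9))*314 = 103 + (198 + 81 - 279)*314 = 103 + 0*314 = 103 + 0 = 103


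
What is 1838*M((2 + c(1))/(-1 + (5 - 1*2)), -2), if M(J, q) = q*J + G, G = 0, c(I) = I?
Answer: -5514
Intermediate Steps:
M(J, q) = J*q (M(J, q) = q*J + 0 = J*q + 0 = J*q)
1838*M((2 + c(1))/(-1 + (5 - 1*2)), -2) = 1838*(((2 + 1)/(-1 + (5 - 1*2)))*(-2)) = 1838*((3/(-1 + (5 - 2)))*(-2)) = 1838*((3/(-1 + 3))*(-2)) = 1838*((3/2)*(-2)) = 1838*(-3) = -5514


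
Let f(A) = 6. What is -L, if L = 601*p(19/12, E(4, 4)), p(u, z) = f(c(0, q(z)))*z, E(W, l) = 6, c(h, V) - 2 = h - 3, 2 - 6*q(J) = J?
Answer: -21636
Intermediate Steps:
q(J) = ⅓ - J/6
c(h, V) = -1 + h (c(h, V) = 2 + (h - 3) = 2 + (-3 + h) = -1 + h)
p(u, z) = 6*z
L = 21636 (L = 601*(6*6) = 601*36 = 21636)
-L = -1*21636 = -21636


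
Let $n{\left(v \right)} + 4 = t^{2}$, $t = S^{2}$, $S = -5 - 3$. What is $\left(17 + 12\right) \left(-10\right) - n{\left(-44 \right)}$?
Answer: $-4382$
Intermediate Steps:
$S = -8$
$t = 64$ ($t = \left(-8\right)^{2} = 64$)
$n{\left(v \right)} = 4092$ ($n{\left(v \right)} = -4 + 64^{2} = -4 + 4096 = 4092$)
$\left(17 + 12\right) \left(-10\right) - n{\left(-44 \right)} = \left(17 + 12\right) \left(-10\right) - 4092 = 29 \left(-10\right) - 4092 = -290 - 4092 = -4382$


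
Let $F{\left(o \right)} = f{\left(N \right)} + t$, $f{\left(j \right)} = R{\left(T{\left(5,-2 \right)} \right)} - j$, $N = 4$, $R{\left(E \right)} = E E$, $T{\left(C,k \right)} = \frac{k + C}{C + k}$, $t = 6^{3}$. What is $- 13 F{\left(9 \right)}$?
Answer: $-2769$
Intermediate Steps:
$t = 216$
$T{\left(C,k \right)} = 1$ ($T{\left(C,k \right)} = \frac{C + k}{C + k} = 1$)
$R{\left(E \right)} = E^{2}$
$f{\left(j \right)} = 1 - j$ ($f{\left(j \right)} = 1^{2} - j = 1 - j$)
$F{\left(o \right)} = 213$ ($F{\left(o \right)} = \left(1 - 4\right) + 216 = -3 + 216 = 213$)
$- 13 F{\left(9 \right)} = \left(-13\right) 213 = -2769$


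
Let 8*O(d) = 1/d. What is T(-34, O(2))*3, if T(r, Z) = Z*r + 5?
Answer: 69/8 ≈ 8.6250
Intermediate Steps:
O(d) = 1/(8*d)
T(r, Z) = 5 + Z*r
T(-34, O(2))*3 = (5 + ((1/8)/2)*(-34))*3 = (5 + ((1/8)*(1/2))*(-34))*3 = (5 + (1/16)*(-34))*3 = (5 - 17/8)*3 = (23/8)*3 = 69/8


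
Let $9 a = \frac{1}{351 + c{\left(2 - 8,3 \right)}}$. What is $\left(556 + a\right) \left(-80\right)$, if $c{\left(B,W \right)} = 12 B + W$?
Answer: $- \frac{56445160}{1269} \approx -44480.0$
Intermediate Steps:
$c{\left(B,W \right)} = W + 12 B$
$a = \frac{1}{2538}$ ($a = \frac{1}{9 \left(351 + \left(3 + 12 \left(2 - 8\right)\right)\right)} = \frac{1}{9 \left(351 + \left(3 + 12 \left(-6\right)\right)\right)} = \frac{1}{9 \left(351 + \left(3 - 72\right)\right)} = \frac{1}{9 \left(351 - 69\right)} = \frac{1}{9 \cdot 282} = \frac{1}{9} \cdot \frac{1}{282} = \frac{1}{2538} \approx 0.00039401$)
$\left(556 + a\right) \left(-80\right) = \left(556 + \frac{1}{2538}\right) \left(-80\right) = \frac{1411129}{2538} \left(-80\right) = - \frac{56445160}{1269}$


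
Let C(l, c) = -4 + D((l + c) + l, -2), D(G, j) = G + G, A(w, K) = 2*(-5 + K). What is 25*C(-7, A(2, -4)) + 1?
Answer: -1699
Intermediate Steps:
A(w, K) = -10 + 2*K
D(G, j) = 2*G
C(l, c) = -4 + 2*c + 4*l (C(l, c) = -4 + 2*((l + c) + l) = -4 + 2*((c + l) + l) = -4 + 2*(c + 2*l) = -4 + (2*c + 4*l) = -4 + 2*c + 4*l)
25*C(-7, A(2, -4)) + 1 = 25*(-4 + 2*(-10 + 2*(-4)) + 4*(-7)) + 1 = 25*(-4 + 2*(-10 - 8) - 28) + 1 = 25*(-4 + 2*(-18) - 28) + 1 = 25*(-4 - 36 - 28) + 1 = 25*(-68) + 1 = -1700 + 1 = -1699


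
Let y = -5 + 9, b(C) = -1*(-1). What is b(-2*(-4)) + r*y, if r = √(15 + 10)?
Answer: 21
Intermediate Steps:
b(C) = 1
y = 4
r = 5 (r = √25 = 5)
b(-2*(-4)) + r*y = 1 + 5*4 = 1 + 20 = 21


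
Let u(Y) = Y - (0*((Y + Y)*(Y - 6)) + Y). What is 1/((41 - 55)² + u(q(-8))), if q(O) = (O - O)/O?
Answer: 1/196 ≈ 0.0051020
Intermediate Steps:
q(O) = 0 (q(O) = 0/O = 0)
u(Y) = 0 (u(Y) = Y - (0*((2*Y)*(-6 + Y)) + Y) = Y - (0*(2*Y*(-6 + Y)) + Y) = Y - (0 + Y) = Y - Y = 0)
1/((41 - 55)² + u(q(-8))) = 1/((41 - 55)² + 0) = 1/((-14)² + 0) = 1/(196 + 0) = 1/196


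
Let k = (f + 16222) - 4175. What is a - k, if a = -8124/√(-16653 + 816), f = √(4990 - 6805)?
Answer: -12047 - 11*I*√15 + 2708*I*√15837/5279 ≈ -12047.0 + 21.953*I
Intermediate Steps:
f = 11*I*√15 (f = √(-1815) = 11*I*√15 ≈ 42.603*I)
k = 12047 + 11*I*√15 (k = (11*I*√15 + 16222) - 4175 = (16222 + 11*I*√15) - 4175 = 12047 + 11*I*√15 ≈ 12047.0 + 42.603*I)
a = 2708*I*√15837/5279 (a = -8124*(-I*√15837/15837) = -(-2708)*I*√15837/5279 = 2708*I*√15837/5279 ≈ 64.556*I)
a - k = 2708*I*√15837/5279 - (12047 + 11*I*√15) = 2708*I*√15837/5279 + (-12047 - 11*I*√15) = -12047 - 11*I*√15 + 2708*I*√15837/5279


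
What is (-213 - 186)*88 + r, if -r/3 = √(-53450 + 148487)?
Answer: -35112 - 3*√95037 ≈ -36037.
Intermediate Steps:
r = -3*√95037 (r = -3*√(-53450 + 148487) = -3*√95037 ≈ -924.84)
(-213 - 186)*88 + r = (-213 - 186)*88 - 3*√95037 = -399*88 - 3*√95037 = -35112 - 3*√95037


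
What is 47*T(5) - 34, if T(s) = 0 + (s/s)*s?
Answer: 201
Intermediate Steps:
T(s) = s (T(s) = 0 + 1*s = 0 + s = s)
47*T(5) - 34 = 47*5 - 34 = 235 - 34 = 201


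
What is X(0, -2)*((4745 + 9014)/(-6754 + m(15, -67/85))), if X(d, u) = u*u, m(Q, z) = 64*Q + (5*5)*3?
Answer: -55036/5719 ≈ -9.6234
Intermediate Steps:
m(Q, z) = 75 + 64*Q (m(Q, z) = 64*Q + 25*3 = 64*Q + 75 = 75 + 64*Q)
X(d, u) = u²
X(0, -2)*((4745 + 9014)/(-6754 + m(15, -67/85))) = (-2)²*((4745 + 9014)/(-6754 + (75 + 64*15))) = 4*(13759/(-6754 + (75 + 960))) = 4*(13759/(-6754 + 1035)) = 4*(13759/(-5719)) = 4*(13759*(-1/5719)) = 4*(-13759/5719) = -55036/5719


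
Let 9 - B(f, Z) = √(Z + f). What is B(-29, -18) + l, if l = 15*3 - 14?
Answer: 40 - I*√47 ≈ 40.0 - 6.8557*I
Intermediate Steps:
B(f, Z) = 9 - √(Z + f)
l = 31 (l = 45 - 14 = 31)
B(-29, -18) + l = (9 - √(-18 - 29)) + 31 = (9 - √(-47)) + 31 = (9 - I*√47) + 31 = 40 - I*√47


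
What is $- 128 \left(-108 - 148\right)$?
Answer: $32768$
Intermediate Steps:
$- 128 \left(-108 - 148\right) = \left(-128\right) \left(-256\right) = 32768$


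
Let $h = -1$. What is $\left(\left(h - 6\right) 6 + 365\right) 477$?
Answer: $154071$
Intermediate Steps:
$\left(\left(h - 6\right) 6 + 365\right) 477 = \left(\left(-1 - 6\right) 6 + 365\right) 477 = \left(\left(-7\right) 6 + 365\right) 477 = \left(-42 + 365\right) 477 = 323 \cdot 477 = 154071$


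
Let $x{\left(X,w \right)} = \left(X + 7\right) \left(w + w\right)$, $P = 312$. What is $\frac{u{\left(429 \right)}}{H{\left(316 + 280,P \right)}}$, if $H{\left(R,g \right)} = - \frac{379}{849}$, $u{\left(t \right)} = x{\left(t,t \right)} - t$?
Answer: $- \frac{317236491}{379} \approx -8.3704 \cdot 10^{5}$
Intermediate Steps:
$x{\left(X,w \right)} = 2 w \left(7 + X\right)$ ($x{\left(X,w \right)} = \left(7 + X\right) 2 w = 2 w \left(7 + X\right)$)
$u{\left(t \right)} = - t + 2 t \left(7 + t\right)$ ($u{\left(t \right)} = 2 t \left(7 + t\right) - t = - t + 2 t \left(7 + t\right)$)
$H{\left(R,g \right)} = - \frac{379}{849}$ ($H{\left(R,g \right)} = \left(-379\right) \frac{1}{849} = - \frac{379}{849}$)
$\frac{u{\left(429 \right)}}{H{\left(316 + 280,P \right)}} = \frac{429 \left(13 + 2 \cdot 429\right)}{- \frac{379}{849}} = 429 \left(13 + 858\right) \left(- \frac{849}{379}\right) = 429 \cdot 871 \left(- \frac{849}{379}\right) = 373659 \left(- \frac{849}{379}\right) = - \frac{317236491}{379}$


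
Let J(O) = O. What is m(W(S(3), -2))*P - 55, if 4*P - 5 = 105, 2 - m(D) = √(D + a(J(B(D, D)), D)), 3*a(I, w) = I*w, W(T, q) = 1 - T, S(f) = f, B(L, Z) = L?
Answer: -55*I*√6/6 ≈ -22.454*I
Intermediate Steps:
a(I, w) = I*w/3 (a(I, w) = (I*w)/3 = I*w/3)
m(D) = 2 - √(D + D²/3) (m(D) = 2 - √(D + D*D/3) = 2 - √(D + D²/3))
P = 55/2 (P = 5/4 + (¼)*105 = 5/4 + 105/4 = 55/2 ≈ 27.500)
m(W(S(3), -2))*P - 55 = (2 - √3*√((1 - 1*3)*(3 + (1 - 1*3)))/3)*(55/2) - 55 = (2 - √3*√((1 - 3)*(3 + (1 - 3)))/3)*(55/2) - 55 = (2 - √3*√(-2*(3 - 2))/3)*(55/2) - 55 = (2 - √3*√(-2*1)/3)*(55/2) - 55 = (2 - √3*√(-2)/3)*(55/2) - 55 = (2 - √3*I*√2/3)*(55/2) - 55 = (2 - I*√6/3)*(55/2) - 55 = (55 - 55*I*√6/6) - 55 = -55*I*√6/6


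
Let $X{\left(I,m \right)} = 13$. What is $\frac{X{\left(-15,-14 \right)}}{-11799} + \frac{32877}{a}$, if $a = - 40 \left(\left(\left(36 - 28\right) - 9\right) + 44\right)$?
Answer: $- \frac{387938083}{20294280} \approx -19.116$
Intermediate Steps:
$a = -1720$ ($a = - 40 \left(\left(8 - 9\right) + 44\right) = - 40 \left(-1 + 44\right) = \left(-40\right) 43 = -1720$)
$\frac{X{\left(-15,-14 \right)}}{-11799} + \frac{32877}{a} = \frac{13}{-11799} + \frac{32877}{-1720} = 13 \left(- \frac{1}{11799}\right) + 32877 \left(- \frac{1}{1720}\right) = - \frac{13}{11799} - \frac{32877}{1720} = - \frac{387938083}{20294280}$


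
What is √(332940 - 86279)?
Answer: √246661 ≈ 496.65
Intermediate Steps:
√(332940 - 86279) = √246661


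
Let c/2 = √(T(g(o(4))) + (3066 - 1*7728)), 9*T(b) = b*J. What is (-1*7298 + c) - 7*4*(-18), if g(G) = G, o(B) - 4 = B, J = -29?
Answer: -6794 + 2*I*√42190/3 ≈ -6794.0 + 136.93*I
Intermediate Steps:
o(B) = 4 + B
T(b) = -29*b/9 (T(b) = (b*(-29))/9 = (-29*b)/9 = -29*b/9)
c = 2*I*√42190/3 (c = 2*√(-29*(4 + 4)/9 + (3066 - 1*7728)) = 2*√(-29/9*8 + (3066 - 7728)) = 2*√(-232/9 - 4662) = 2*√(-42190/9) = 2*(I*√42190/3) = 2*I*√42190/3 ≈ 136.93*I)
(-1*7298 + c) - 7*4*(-18) = (-1*7298 + 2*I*√42190/3) - 7*4*(-18) = (-7298 + 2*I*√42190/3) - 28*(-18) = (-7298 + 2*I*√42190/3) + 504 = -6794 + 2*I*√42190/3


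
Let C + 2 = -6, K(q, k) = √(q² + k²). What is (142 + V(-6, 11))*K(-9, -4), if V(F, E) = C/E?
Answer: 1554*√97/11 ≈ 1391.4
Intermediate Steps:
K(q, k) = √(k² + q²)
C = -8 (C = -2 - 6 = -8)
V(F, E) = -8/E
(142 + V(-6, 11))*K(-9, -4) = (142 - 8/11)*√((-4)² + (-9)²) = (142 - 8*1/11)*√(16 + 81) = (142 - 8/11)*√97 = 1554*√97/11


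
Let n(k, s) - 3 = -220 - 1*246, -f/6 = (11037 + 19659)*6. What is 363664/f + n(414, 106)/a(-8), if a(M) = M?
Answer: 15897863/276264 ≈ 57.546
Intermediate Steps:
f = -1105056 (f = -6*(11037 + 19659)*6 = -184176*6 = -6*184176 = -1105056)
n(k, s) = -463 (n(k, s) = 3 + (-220 - 1*246) = 3 + (-220 - 246) = 3 - 466 = -463)
363664/f + n(414, 106)/a(-8) = 363664/(-1105056) - 463/(-8) = 363664*(-1/1105056) - 463*(-⅛) = -22729/69066 + 463/8 = 15897863/276264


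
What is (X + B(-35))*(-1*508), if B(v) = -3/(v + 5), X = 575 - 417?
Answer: -401574/5 ≈ -80315.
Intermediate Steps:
X = 158
B(v) = -3/(5 + v)
(X + B(-35))*(-1*508) = (158 - 3/(5 - 35))*(-1*508) = (158 - 3/(-30))*(-508) = (158 - 3*(-1/30))*(-508) = (158 + 1/10)*(-508) = (1581/10)*(-508) = -401574/5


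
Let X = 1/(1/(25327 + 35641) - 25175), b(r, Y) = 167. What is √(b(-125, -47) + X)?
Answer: √393422526443848222335/1534869399 ≈ 12.923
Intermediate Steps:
X = -60968/1534869399 (X = 1/(1/60968 - 25175) = 1/(-1534869399/60968) = -60968/1534869399 ≈ -3.9722e-5)
√(b(-125, -47) + X) = √(167 - 60968/1534869399) = √(256323128665/1534869399) = √393422526443848222335/1534869399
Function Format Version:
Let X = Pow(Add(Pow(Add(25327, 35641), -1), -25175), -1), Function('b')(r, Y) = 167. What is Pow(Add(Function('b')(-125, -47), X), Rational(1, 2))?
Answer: Mul(Rational(1, 1534869399), Pow(393422526443848222335, Rational(1, 2))) ≈ 12.923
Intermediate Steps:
X = Rational(-60968, 1534869399) (X = Pow(Add(Pow(60968, -1), -25175), -1) = Pow(Add(Rational(1, 60968), -25175), -1) = Pow(Rational(-1534869399, 60968), -1) = Rational(-60968, 1534869399) ≈ -3.9722e-5)
Pow(Add(Function('b')(-125, -47), X), Rational(1, 2)) = Pow(Add(167, Rational(-60968, 1534869399)), Rational(1, 2)) = Pow(Rational(256323128665, 1534869399), Rational(1, 2)) = Mul(Rational(1, 1534869399), Pow(393422526443848222335, Rational(1, 2)))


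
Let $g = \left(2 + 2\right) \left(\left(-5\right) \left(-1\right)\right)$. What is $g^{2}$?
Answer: $400$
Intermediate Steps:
$g = 20$ ($g = 4 \cdot 5 = 20$)
$g^{2} = 20^{2} = 400$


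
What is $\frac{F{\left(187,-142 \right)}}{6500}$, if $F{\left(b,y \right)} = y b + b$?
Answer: $- \frac{26367}{6500} \approx -4.0565$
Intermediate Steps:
$F{\left(b,y \right)} = b + b y$ ($F{\left(b,y \right)} = b y + b = b + b y$)
$\frac{F{\left(187,-142 \right)}}{6500} = \frac{187 \left(1 - 142\right)}{6500} = 187 \left(-141\right) \frac{1}{6500} = \left(-26367\right) \frac{1}{6500} = - \frac{26367}{6500}$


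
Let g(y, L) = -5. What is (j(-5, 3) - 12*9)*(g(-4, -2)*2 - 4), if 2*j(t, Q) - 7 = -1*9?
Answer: 1526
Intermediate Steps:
j(t, Q) = -1 (j(t, Q) = 7/2 + (-1*9)/2 = 7/2 + (1/2)*(-9) = 7/2 - 9/2 = -1)
(j(-5, 3) - 12*9)*(g(-4, -2)*2 - 4) = (-1 - 12*9)*(-5*2 - 4) = (-1 - 108)*(-10 - 4) = -109*(-14) = 1526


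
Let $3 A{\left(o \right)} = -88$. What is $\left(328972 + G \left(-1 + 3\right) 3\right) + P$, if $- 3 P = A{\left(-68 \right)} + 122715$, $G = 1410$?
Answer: $\frac{2668831}{9} \approx 2.9654 \cdot 10^{5}$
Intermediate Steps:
$A{\left(o \right)} = - \frac{88}{3}$ ($A{\left(o \right)} = \frac{1}{3} \left(-88\right) = - \frac{88}{3}$)
$P = - \frac{368057}{9}$ ($P = - \frac{- \frac{88}{3} + 122715}{3} = \left(- \frac{1}{3}\right) \frac{368057}{3} = - \frac{368057}{9} \approx -40895.0$)
$\left(328972 + G \left(-1 + 3\right) 3\right) + P = \left(328972 + 1410 \left(-1 + 3\right) 3\right) - \frac{368057}{9} = \left(328972 + 1410 \cdot 2 \cdot 3\right) - \frac{368057}{9} = \left(328972 + 1410 \cdot 6\right) - \frac{368057}{9} = \left(328972 + 8460\right) - \frac{368057}{9} = 337432 - \frac{368057}{9} = \frac{2668831}{9}$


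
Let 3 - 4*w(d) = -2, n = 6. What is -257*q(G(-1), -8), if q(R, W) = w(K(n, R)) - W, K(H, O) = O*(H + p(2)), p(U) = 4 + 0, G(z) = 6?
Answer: -9509/4 ≈ -2377.3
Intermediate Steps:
p(U) = 4
K(H, O) = O*(4 + H) (K(H, O) = O*(H + 4) = O*(4 + H))
w(d) = 5/4 (w(d) = 3/4 - 1/4*(-2) = 3/4 + 1/2 = 5/4)
q(R, W) = 5/4 - W
-257*q(G(-1), -8) = -257*(5/4 - 1*(-8)) = -257*(5/4 + 8) = -257*37/4 = -9509/4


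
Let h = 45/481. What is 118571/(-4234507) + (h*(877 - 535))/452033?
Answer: -25715471266753/920699850213611 ≈ -0.027930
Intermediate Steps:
h = 45/481 (h = 45*(1/481) = 45/481 ≈ 0.093555)
118571/(-4234507) + (h*(877 - 535))/452033 = 118571/(-4234507) + (45*(877 - 535)/481)/452033 = 118571*(-1/4234507) + ((45/481)*342)*(1/452033) = -118571/4234507 + (15390/481)*(1/452033) = -118571/4234507 + 15390/217427873 = -25715471266753/920699850213611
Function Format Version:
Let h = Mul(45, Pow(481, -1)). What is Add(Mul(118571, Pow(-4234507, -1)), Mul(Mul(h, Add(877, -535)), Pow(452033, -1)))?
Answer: Rational(-25715471266753, 920699850213611) ≈ -0.027930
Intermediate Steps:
h = Rational(45, 481) (h = Mul(45, Rational(1, 481)) = Rational(45, 481) ≈ 0.093555)
Add(Mul(118571, Pow(-4234507, -1)), Mul(Mul(h, Add(877, -535)), Pow(452033, -1))) = Add(Mul(118571, Pow(-4234507, -1)), Mul(Mul(Rational(45, 481), Add(877, -535)), Pow(452033, -1))) = Add(Mul(118571, Rational(-1, 4234507)), Mul(Mul(Rational(45, 481), 342), Rational(1, 452033))) = Add(Rational(-118571, 4234507), Mul(Rational(15390, 481), Rational(1, 452033))) = Add(Rational(-118571, 4234507), Rational(15390, 217427873)) = Rational(-25715471266753, 920699850213611)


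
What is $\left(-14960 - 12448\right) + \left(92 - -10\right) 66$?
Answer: $-20676$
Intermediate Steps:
$\left(-14960 - 12448\right) + \left(92 - -10\right) 66 = -27408 + \left(92 + 10\right) 66 = -27408 + 102 \cdot 66 = -27408 + 6732 = -20676$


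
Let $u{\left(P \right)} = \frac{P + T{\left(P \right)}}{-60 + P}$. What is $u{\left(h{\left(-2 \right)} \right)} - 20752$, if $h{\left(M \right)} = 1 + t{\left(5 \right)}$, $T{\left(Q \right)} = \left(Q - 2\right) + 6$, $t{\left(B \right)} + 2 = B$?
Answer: $- \frac{290531}{14} \approx -20752.0$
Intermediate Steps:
$t{\left(B \right)} = -2 + B$
$T{\left(Q \right)} = 4 + Q$ ($T{\left(Q \right)} = \left(-2 + Q\right) + 6 = 4 + Q$)
$h{\left(M \right)} = 4$ ($h{\left(M \right)} = 1 + \left(-2 + 5\right) = 1 + 3 = 4$)
$u{\left(P \right)} = \frac{4 + 2 P}{-60 + P}$ ($u{\left(P \right)} = \frac{P + \left(4 + P\right)}{-60 + P} = \frac{4 + 2 P}{-60 + P}$)
$u{\left(h{\left(-2 \right)} \right)} - 20752 = \frac{2 \left(2 + 4\right)}{-60 + 4} - 20752 = 2 \frac{1}{-56} \cdot 6 - 20752 = 2 \left(- \frac{1}{56}\right) 6 - 20752 = - \frac{3}{14} - 20752 = - \frac{290531}{14}$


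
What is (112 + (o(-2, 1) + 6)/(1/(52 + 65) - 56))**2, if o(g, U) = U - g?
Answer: 536789210281/42915601 ≈ 12508.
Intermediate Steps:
(112 + (o(-2, 1) + 6)/(1/(52 + 65) - 56))**2 = (112 + ((1 - 1*(-2)) + 6)/(1/(52 + 65) - 56))**2 = (112 + ((1 + 2) + 6)/(1/117 - 56))**2 = (112 + (3 + 6)/(1/117 - 56))**2 = (112 + 9/(-6551/117))**2 = (112 + 9*(-117/6551))**2 = (112 - 1053/6551)**2 = (732659/6551)**2 = 536789210281/42915601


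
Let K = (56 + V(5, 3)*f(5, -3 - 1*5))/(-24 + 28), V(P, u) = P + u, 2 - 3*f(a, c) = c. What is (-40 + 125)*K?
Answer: 5270/3 ≈ 1756.7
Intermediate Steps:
f(a, c) = 2/3 - c/3
K = 62/3 (K = (56 + (5 + 3)*(2/3 - (-3 - 1*5)/3))/(-24 + 28) = (56 + 8*(2/3 - (-3 - 5)/3))/4 = (56 + 8*(2/3 - 1/3*(-8)))*(1/4) = (56 + 8*(2/3 + 8/3))*(1/4) = (56 + 8*(10/3))*(1/4) = (56 + 80/3)*(1/4) = (248/3)*(1/4) = 62/3 ≈ 20.667)
(-40 + 125)*K = (-40 + 125)*(62/3) = 85*(62/3) = 5270/3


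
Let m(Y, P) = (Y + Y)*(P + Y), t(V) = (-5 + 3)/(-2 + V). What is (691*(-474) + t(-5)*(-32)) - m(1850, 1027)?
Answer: -76807102/7 ≈ -1.0972e+7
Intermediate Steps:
t(V) = -2/(-2 + V)
m(Y, P) = 2*Y*(P + Y) (m(Y, P) = (2*Y)*(P + Y) = 2*Y*(P + Y))
(691*(-474) + t(-5)*(-32)) - m(1850, 1027) = (691*(-474) - 2/(-2 - 5)*(-32)) - 2*1850*(1027 + 1850) = (-327534 - 2/(-7)*(-32)) - 2*1850*2877 = (-327534 - 2*(-1/7)*(-32)) - 1*10644900 = (-327534 + (2/7)*(-32)) - 10644900 = (-327534 - 64/7) - 10644900 = -2292802/7 - 10644900 = -76807102/7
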